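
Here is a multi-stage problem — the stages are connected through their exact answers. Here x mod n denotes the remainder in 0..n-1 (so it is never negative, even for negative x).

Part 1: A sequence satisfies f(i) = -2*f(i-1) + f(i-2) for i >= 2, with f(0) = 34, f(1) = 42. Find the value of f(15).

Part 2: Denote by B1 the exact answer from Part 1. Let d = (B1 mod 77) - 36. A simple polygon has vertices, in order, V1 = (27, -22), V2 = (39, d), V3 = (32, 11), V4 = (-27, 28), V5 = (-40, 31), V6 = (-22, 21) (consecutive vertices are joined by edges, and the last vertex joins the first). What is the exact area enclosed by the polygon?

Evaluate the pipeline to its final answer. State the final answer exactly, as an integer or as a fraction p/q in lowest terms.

Part 1: f(2) = -2*(42) + 1*(34) = -50; iterating: f(2)=-50, f(3)=142, f(4)=-334, f(5)=810, f(6)=-1954, f(7)=4718, f(8)=-11390, f(9)=27498, f(10)=-66386, f(11)=160270, f(12)=-386926, f(13)=934122, f(14)=-2255170, f(15)=5444462; answer 5444462
Part 2: B1 = 5444462; d = -13; cross terms: (27*-13 - 39*-22)=507, (39*11 - 32*-13)=845, (32*28 - -27*11)=1193, (-27*31 - -40*28)=283, (-40*21 - -22*31)=-158, (-22*-22 - 27*21)=-83; twice the area = |2587| = 2587; area = 2587/2; answer 2587/2

2587/2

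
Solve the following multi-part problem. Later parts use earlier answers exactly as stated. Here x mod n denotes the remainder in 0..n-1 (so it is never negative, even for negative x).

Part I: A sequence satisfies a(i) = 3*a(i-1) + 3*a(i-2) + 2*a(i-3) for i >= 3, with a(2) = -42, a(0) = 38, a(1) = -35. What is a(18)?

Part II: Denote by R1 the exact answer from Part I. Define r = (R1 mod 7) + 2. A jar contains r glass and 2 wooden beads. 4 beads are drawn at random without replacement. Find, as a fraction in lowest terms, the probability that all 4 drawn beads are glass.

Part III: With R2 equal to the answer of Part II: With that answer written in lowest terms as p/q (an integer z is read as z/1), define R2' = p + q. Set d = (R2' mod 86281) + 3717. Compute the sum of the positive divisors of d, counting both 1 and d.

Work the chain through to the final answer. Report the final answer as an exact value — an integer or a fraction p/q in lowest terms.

4650

Part I: a(3) = 3*(-42) + 3*(-35) + 2*(38) = -155; iterating: a(3)=-155, a(4)=-661, a(5)=-2532, a(6)=-9889, a(7)=-38585, a(8)=-150486, a(9)=-586991, a(10)=-2289601, a(11)=-8930748, a(12)=-34835029, a(13)=-135876533, a(14)=-529996182, a(15)=-2067288203, a(16)=-8063606221, a(17)=-31452675636, a(18)=-122683421977; answer -122683421977
Part II: R1 = -122683421977; r = 5; total draws C(7,4) = 35; favorable C(5,4) = 5; P = 1/7; answer 1/7
Part III: R2 = 1/7; threaded value p + q = 8; d = 3725; 3725 = 5^2 * 149; sigma = (1 + 5 + 25) * (1 + 149) = 31 * 150 = 4650; answer 4650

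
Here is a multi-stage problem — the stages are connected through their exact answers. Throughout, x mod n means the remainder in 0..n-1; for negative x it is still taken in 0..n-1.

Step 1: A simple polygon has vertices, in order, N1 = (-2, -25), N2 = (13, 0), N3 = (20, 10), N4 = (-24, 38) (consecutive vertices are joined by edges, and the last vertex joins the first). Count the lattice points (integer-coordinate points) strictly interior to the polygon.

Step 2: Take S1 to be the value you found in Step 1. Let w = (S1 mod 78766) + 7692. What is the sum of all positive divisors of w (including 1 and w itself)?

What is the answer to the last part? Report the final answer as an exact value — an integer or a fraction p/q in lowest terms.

Step 1: cross terms: (-2*0 - 13*-25)=325, (13*10 - 20*0)=130, (20*38 - -24*10)=1000, (-24*-25 - -2*38)=676; twice the area = |2131| = 2131; area = 2131/2; boundary points = 5 + 1 + 4 + 1 = 11; strictly interior points = area - boundary/2 + 1 = 1061; answer 1061
Step 2: S1 = 1061; w = 8753; 8753 is prime, so its only divisors are 1 and 8753; sigma = 1 + 8753 = 8754; answer 8754

8754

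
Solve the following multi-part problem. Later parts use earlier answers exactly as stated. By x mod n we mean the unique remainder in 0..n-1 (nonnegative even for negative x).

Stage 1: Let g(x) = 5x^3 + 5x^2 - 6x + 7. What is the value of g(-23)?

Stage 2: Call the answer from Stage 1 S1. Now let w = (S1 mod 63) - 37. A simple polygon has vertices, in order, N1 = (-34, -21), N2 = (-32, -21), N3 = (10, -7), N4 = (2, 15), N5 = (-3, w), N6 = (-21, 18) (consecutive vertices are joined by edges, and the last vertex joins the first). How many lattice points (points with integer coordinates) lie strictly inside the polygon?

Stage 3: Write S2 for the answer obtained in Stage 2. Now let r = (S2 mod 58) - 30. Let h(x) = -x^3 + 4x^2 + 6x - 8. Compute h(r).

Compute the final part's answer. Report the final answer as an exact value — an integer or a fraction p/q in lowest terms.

Stage 1: 5*(-23)^3 + 5*(-23)^2 - 6*(-23)^1 + 7 = (-60835) + (2645) + (138) + (7) = -58045; answer -58045
Stage 2: S1 = -58045; w = 4; cross terms: (-34*-21 - -32*-21)=42, (-32*-7 - 10*-21)=434, (10*15 - 2*-7)=164, (2*4 - -3*15)=53, (-3*18 - -21*4)=30, (-21*-21 - -34*18)=1053; twice the area = |1776| = 1776; area = 888; boundary points = 2 + 14 + 2 + 1 + 2 + 13 = 34; strictly interior points = area - boundary/2 + 1 = 872; answer 872
Stage 3: S2 = 872; r = -28; -1*(-28)^3 + 4*(-28)^2 + 6*(-28)^1 - 8 = (21952) + (3136) + (-168) + (-8) = 24912; answer 24912

24912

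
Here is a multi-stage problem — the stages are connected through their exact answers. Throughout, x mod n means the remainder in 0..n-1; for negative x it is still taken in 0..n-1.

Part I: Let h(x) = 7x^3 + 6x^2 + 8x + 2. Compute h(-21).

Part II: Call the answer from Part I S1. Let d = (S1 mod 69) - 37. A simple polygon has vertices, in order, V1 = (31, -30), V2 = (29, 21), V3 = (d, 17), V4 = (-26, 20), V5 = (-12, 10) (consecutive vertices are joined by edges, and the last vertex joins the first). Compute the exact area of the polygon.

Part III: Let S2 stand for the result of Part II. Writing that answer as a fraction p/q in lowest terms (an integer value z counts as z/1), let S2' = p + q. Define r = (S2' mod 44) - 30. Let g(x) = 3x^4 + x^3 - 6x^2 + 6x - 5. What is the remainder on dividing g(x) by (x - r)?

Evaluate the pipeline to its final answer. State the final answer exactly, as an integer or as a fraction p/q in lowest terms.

Part I: 7*(-21)^3 + 6*(-21)^2 + 8*(-21)^1 + 2 = (-64827) + (2646) + (-168) + (2) = -62347; answer -62347
Part II: S1 = -62347; d = -8; cross terms: (31*21 - 29*-30)=1521, (29*17 - -8*21)=661, (-8*20 - -26*17)=282, (-26*10 - -12*20)=-20, (-12*-30 - 31*10)=50; twice the area = |2494| = 2494; area = 1247; answer 1247
Part III: S2 = 1247; threaded value p + q = 1248; r = -14; remainder = value at the root: 3*(-14)^4 + 1*(-14)^3 - 6*(-14)^2 + 6*(-14)^1 - 5 = (115248) + (-2744) + (-1176) + (-84) + (-5) = 111239; answer 111239

111239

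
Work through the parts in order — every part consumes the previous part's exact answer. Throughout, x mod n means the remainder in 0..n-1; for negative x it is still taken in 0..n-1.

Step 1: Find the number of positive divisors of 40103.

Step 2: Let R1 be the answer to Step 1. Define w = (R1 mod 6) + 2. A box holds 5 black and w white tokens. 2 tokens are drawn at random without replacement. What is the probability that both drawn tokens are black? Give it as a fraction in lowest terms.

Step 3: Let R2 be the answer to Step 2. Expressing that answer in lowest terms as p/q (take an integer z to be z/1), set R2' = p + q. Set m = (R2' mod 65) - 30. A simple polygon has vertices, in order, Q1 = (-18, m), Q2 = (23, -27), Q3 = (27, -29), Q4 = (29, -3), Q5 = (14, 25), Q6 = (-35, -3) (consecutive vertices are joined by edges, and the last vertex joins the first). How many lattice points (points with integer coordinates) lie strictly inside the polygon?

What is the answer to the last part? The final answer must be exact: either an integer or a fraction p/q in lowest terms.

1624

Step 1: 40103 = 7 * 17 * 337; number of divisors = (1+1) * (1+1) * (1+1) = 8; answer 8
Step 2: R1 = 8; w = 4; total draws C(9,2) = 36; favorable C(5,2) = 10; P = 5/18; answer 5/18
Step 3: R2 = 5/18; threaded value p + q = 23; m = -7; cross terms: (-18*-27 - 23*-7)=647, (23*-29 - 27*-27)=62, (27*-3 - 29*-29)=760, (29*25 - 14*-3)=767, (14*-3 - -35*25)=833, (-35*-7 - -18*-3)=191; twice the area = |3260| = 3260; area = 1630; boundary points = 1 + 2 + 2 + 1 + 7 + 1 = 14; strictly interior points = area - boundary/2 + 1 = 1624; answer 1624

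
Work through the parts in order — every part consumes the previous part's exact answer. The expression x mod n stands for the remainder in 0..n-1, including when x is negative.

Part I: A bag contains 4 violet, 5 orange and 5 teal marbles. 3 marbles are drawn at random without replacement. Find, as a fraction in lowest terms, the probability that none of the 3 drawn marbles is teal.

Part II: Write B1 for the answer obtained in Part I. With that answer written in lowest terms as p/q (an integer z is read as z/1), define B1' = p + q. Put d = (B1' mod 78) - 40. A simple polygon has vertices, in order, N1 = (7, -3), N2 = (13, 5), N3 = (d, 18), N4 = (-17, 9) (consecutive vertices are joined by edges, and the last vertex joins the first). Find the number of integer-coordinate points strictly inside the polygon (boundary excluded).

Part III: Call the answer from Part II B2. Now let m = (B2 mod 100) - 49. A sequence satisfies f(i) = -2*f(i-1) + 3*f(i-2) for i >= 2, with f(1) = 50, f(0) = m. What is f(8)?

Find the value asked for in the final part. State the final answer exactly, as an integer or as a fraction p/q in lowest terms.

-86923

Part I: total draws C(14,3) = 364; favorable C(9,3) = 84; P = 3/13; answer 3/13
Part II: B1 = 3/13; threaded value p + q = 16; d = -24; cross terms: (7*5 - 13*-3)=74, (13*18 - -24*5)=354, (-24*9 - -17*18)=90, (-17*-3 - 7*9)=-12; twice the area = |506| = 506; area = 253; boundary points = 2 + 1 + 1 + 12 = 16; strictly interior points = area - boundary/2 + 1 = 246; answer 246
Part III: B2 = 246; m = -3; f(2) = -2*(50) + 3*(-3) = -109; iterating: f(2)=-109, f(3)=368, f(4)=-1063, f(5)=3230, f(6)=-9649, f(7)=28988, f(8)=-86923; answer -86923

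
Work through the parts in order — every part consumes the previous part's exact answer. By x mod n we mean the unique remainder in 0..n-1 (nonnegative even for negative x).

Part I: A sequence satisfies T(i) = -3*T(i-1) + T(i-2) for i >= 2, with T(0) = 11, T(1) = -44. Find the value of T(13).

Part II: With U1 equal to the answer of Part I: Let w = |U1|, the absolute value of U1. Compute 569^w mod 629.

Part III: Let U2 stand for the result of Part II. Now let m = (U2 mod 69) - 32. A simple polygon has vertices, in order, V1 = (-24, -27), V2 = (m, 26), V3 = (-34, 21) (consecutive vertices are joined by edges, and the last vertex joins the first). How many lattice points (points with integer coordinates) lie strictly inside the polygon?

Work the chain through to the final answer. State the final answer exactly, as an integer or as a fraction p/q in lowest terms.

Part I: T(2) = -3*(-44) + 1*(11) = 143; iterating: T(2)=143, T(3)=-473, T(4)=1562, T(5)=-5159, T(6)=17039, T(7)=-56276, T(8)=185867, T(9)=-613877, T(10)=2027498, T(11)=-6696371, T(12)=22116611, T(13)=-73046204; answer -73046204
Part II: U1 = -73046204; w = 73046204; squarings mod 629: 569^1=569, 569^2=455, 569^4=84, 569^8=137, 569^16=528, 569^32=137, 569^64=528, 569^128=137, 569^256=528, 569^512=137, 569^1024=528, 569^2048=137, 569^4096=528, 569^8192=137, 569^16384=528, 569^32768=137, 569^65536=528, 569^131072=137, 569^262144=528, 569^524288=137, 569^1048576=528, 569^2097152=137, 569^4194304=528, 569^8388608=137, 569^16777216=528, 569^33554432=137, 569^67108864=528; 569^73046204 = 569^4 * 569^8 * 569^16 * 569^32 * 569^128 * 569^2048 * 569^4096 * 569^32768 * 569^131072 * 569^524288 * 569^1048576 * 569^4194304 * 569^67108864 = 322 (mod 629); answer 322
Part III: U2 = 322; m = 14; cross terms: (-24*26 - 14*-27)=-246, (14*21 - -34*26)=1178, (-34*-27 - -24*21)=1422; twice the area = |2354| = 2354; area = 1177; boundary points = 1 + 1 + 2 = 4; strictly interior points = area - boundary/2 + 1 = 1176; answer 1176

1176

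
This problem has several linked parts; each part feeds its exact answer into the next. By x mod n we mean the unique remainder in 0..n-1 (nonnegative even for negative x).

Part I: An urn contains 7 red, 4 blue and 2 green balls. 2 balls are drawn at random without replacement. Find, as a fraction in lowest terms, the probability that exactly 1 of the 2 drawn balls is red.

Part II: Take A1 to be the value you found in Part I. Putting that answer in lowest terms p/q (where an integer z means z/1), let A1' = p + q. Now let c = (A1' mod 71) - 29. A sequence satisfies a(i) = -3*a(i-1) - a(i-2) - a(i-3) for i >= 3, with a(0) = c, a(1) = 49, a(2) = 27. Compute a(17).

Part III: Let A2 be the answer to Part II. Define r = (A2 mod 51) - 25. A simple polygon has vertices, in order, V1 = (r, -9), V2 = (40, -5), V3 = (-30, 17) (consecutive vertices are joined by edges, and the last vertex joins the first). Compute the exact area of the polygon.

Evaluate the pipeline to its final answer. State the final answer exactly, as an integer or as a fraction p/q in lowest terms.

580

Part I: total draws C(13,2) = 78; favorable C(7,1)*C(6,1) = 42; P = 7/13; answer 7/13
Part II: A1 = 7/13; threaded value p + q = 20; c = -9; a(3) = -3*(27) - 1*(49) - 1*(-9) = -121; iterating: a(3)=-121, a(4)=287, a(5)=-767, a(6)=2135, a(7)=-5925, a(8)=16407, a(9)=-45431, a(10)=125811, a(11)=-348409, a(12)=964847, a(13)=-2671943, a(14)=7399391, a(15)=-20491077, a(16)=56745783, a(17)=-157145663; answer -157145663
Part III: A2 = -157145663; r = 0; cross terms: (0*-5 - 40*-9)=360, (40*17 - -30*-5)=530, (-30*-9 - 0*17)=270; twice the area = |1160| = 1160; area = 580; answer 580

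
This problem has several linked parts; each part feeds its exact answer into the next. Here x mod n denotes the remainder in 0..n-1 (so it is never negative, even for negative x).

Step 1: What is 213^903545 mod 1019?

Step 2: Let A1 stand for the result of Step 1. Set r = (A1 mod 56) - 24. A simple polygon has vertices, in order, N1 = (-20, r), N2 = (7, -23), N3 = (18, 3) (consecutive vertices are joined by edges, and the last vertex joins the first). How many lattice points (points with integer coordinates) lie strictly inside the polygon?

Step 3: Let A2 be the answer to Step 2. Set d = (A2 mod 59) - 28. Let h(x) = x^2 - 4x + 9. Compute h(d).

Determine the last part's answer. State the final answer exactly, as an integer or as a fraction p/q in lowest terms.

581

Step 1: squarings mod 1019: 213^1=213, 213^2=533, 213^4=807, 213^8=108, 213^16=455, 213^32=168, 213^64=711, 213^128=97, 213^256=238, 213^512=599, 213^1024=113, 213^2048=541, 213^4096=228, 213^8192=15, 213^16384=225, 213^32768=694, 213^65536=668, 213^131072=921, 213^262144=433, 213^524288=1012; 213^903545 = 213^1 * 213^8 * 213^16 * 213^32 * 213^64 * 213^256 * 213^2048 * 213^16384 * 213^32768 * 213^65536 * 213^262144 * 213^524288 = 158 (mod 1019); answer 158
Step 2: A1 = 158; r = 22; cross terms: (-20*-23 - 7*22)=306, (7*3 - 18*-23)=435, (18*22 - -20*3)=456; twice the area = |1197| = 1197; area = 1197/2; boundary points = 9 + 1 + 19 = 29; strictly interior points = area - boundary/2 + 1 = 585; answer 585
Step 3: A2 = 585; d = 26; 1*(26)^2 - 4*(26)^1 + 9 = (676) + (-104) + (9) = 581; answer 581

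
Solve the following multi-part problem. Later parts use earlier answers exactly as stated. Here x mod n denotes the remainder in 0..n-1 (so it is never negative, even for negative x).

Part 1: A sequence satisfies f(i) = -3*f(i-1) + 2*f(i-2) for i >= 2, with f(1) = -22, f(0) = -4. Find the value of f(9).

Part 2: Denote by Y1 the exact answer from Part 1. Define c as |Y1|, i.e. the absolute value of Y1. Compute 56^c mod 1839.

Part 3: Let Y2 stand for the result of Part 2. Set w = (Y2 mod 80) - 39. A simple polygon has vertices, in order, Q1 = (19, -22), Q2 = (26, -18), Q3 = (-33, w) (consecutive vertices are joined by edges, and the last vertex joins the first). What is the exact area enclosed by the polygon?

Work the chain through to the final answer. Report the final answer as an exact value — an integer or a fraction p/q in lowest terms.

Part 1: f(2) = -3*(-22) + 2*(-4) = 58; iterating: f(2)=58, f(3)=-218, f(4)=770, f(5)=-2746, f(6)=9778, f(7)=-34826, f(8)=124034, f(9)=-441754; answer -441754
Part 2: Y1 = -441754; c = 441754; squarings mod 1839: 56^1=56, 56^2=1297, 56^4=1363, 56^8=379, 56^16=199, 56^32=982, 56^64=688, 56^128=721, 56^256=1243, 56^512=289, 56^1024=766, 56^2048=115, 56^4096=352, 56^8192=691, 56^16384=1180, 56^32768=277, 56^65536=1330, 56^131072=1621, 56^262144=1549; 56^441754 = 56^2 * 56^8 * 56^16 * 56^128 * 56^256 * 56^1024 * 56^2048 * 56^4096 * 56^8192 * 56^32768 * 56^131072 * 56^262144 = 1669 (mod 1839); answer 1669
Part 3: Y2 = 1669; w = 30; cross terms: (19*-18 - 26*-22)=230, (26*30 - -33*-18)=186, (-33*-22 - 19*30)=156; twice the area = |572| = 572; area = 286; answer 286

286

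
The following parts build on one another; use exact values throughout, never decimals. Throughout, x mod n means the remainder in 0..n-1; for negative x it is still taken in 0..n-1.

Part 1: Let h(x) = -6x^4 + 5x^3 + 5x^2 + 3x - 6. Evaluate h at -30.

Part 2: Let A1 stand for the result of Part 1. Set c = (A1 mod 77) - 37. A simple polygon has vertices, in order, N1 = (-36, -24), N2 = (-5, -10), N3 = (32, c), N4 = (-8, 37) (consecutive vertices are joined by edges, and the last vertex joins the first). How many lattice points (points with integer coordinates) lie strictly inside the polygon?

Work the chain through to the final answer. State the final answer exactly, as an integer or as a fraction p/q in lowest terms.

1585

Part 1: -6*(-30)^4 + 5*(-30)^3 + 5*(-30)^2 + 3*(-30)^1 - 6 = (-4860000) + (-135000) + (4500) + (-90) + (-6) = -4990596; answer -4990596
Part 2: A1 = -4990596; c = -32; cross terms: (-36*-10 - -5*-24)=240, (-5*-32 - 32*-10)=480, (32*37 - -8*-32)=928, (-8*-24 - -36*37)=1524; twice the area = |3172| = 3172; area = 1586; boundary points = 1 + 1 + 1 + 1 = 4; strictly interior points = area - boundary/2 + 1 = 1585; answer 1585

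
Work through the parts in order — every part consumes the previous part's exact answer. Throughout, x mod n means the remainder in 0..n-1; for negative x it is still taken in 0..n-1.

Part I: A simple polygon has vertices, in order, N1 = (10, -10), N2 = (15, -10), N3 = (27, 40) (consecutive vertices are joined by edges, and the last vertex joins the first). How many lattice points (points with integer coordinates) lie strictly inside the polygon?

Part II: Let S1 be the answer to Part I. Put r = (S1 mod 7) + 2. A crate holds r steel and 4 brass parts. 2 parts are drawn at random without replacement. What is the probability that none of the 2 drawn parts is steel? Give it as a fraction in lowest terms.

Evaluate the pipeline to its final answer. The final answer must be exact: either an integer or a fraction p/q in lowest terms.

Part I: cross terms: (10*-10 - 15*-10)=50, (15*40 - 27*-10)=870, (27*-10 - 10*40)=-670; twice the area = |250| = 250; area = 125; boundary points = 5 + 2 + 1 = 8; strictly interior points = area - boundary/2 + 1 = 122; answer 122
Part II: S1 = 122; r = 5; total draws C(9,2) = 36; favorable C(4,2) = 6; P = 1/6; answer 1/6

1/6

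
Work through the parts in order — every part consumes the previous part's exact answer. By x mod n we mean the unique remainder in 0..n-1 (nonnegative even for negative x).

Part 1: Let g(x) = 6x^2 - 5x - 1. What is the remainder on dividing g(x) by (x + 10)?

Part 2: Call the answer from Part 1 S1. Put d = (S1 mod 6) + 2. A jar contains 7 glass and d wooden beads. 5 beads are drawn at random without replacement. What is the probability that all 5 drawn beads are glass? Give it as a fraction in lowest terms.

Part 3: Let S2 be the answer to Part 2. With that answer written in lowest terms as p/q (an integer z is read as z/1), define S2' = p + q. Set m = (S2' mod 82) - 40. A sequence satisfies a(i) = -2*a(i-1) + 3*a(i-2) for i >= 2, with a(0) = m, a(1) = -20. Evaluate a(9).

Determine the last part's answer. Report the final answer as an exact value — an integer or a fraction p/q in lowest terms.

34420

Part 1: remainder = value at the root: 6*(-10)^2 - 5*(-10)^1 - 1 = (600) + (50) + (-1) = 649; answer 649
Part 2: S1 = 649; d = 3; total draws C(10,5) = 252; favorable C(7,5) = 21; P = 1/12; answer 1/12
Part 3: S2 = 1/12; threaded value p + q = 13; m = -27; a(2) = -2*(-20) + 3*(-27) = -41; iterating: a(2)=-41, a(3)=22, a(4)=-167, a(5)=400, a(6)=-1301, a(7)=3802, a(8)=-11507, a(9)=34420; answer 34420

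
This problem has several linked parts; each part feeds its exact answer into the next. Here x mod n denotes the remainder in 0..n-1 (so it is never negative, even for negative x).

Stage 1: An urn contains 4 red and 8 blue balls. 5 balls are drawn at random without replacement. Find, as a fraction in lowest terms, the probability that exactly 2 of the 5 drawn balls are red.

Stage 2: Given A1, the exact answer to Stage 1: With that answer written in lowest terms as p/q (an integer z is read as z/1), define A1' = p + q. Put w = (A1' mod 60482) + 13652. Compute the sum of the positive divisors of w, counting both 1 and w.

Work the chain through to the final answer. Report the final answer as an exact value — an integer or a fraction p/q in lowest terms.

16640

Stage 1: total draws C(12,5) = 792; favorable C(4,2)*C(8,3) = 336; P = 14/33; answer 14/33
Stage 2: A1 = 14/33; threaded value p + q = 47; w = 13699; 13699 = 7 * 19 * 103; sigma = (1 + 7) * (1 + 19) * (1 + 103) = 8 * 20 * 104 = 16640; answer 16640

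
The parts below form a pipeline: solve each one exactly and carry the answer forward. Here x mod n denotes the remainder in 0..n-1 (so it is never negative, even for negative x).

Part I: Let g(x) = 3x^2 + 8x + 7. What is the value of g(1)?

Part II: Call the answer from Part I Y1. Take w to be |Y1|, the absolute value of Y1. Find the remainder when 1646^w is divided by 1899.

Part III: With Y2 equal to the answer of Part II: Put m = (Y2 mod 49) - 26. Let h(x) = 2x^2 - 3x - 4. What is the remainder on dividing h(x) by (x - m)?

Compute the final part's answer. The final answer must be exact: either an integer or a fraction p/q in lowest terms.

941

Part I: 3*(1)^2 + 8*(1)^1 + 7 = (3) + (8) + (7) = 18; answer 18
Part II: Y1 = 18; w = 18; squarings mod 1899: 1646^1=1646, 1646^2=1342, 1646^4=712, 1646^8=1810, 1646^16=325; 1646^18 = 1646^2 * 1646^16 = 1279 (mod 1899); answer 1279
Part III: Y2 = 1279; m = -21; remainder = value at the root: 2*(-21)^2 - 3*(-21)^1 - 4 = (882) + (63) + (-4) = 941; answer 941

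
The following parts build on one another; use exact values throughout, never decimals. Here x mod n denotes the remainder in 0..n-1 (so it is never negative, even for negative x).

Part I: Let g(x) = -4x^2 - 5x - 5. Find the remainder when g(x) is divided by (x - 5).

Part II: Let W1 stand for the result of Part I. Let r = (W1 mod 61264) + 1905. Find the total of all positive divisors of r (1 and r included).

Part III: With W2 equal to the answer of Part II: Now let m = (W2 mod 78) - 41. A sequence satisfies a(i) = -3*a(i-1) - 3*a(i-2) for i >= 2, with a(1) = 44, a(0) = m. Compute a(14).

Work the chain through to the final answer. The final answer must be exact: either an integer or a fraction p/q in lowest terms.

Part I: remainder = value at the root: -4*(5)^2 - 5*(5)^1 - 5 = (-100) + (-25) + (-5) = -130; answer -130
Part II: W1 = -130; r = 63039; 63039 = 3 * 21013; sigma = (1 + 3) * (1 + 21013) = 4 * 21014 = 84056; answer 84056
Part III: W2 = 84056; m = 9; a(2) = -3*(44) - 3*(9) = -159; iterating: a(2)=-159, a(3)=345, a(4)=-558, a(5)=639, a(6)=-243, a(7)=-1188, a(8)=4293, a(9)=-9315, a(10)=15066, a(11)=-17253, a(12)=6561, a(13)=32076, a(14)=-115911; answer -115911

-115911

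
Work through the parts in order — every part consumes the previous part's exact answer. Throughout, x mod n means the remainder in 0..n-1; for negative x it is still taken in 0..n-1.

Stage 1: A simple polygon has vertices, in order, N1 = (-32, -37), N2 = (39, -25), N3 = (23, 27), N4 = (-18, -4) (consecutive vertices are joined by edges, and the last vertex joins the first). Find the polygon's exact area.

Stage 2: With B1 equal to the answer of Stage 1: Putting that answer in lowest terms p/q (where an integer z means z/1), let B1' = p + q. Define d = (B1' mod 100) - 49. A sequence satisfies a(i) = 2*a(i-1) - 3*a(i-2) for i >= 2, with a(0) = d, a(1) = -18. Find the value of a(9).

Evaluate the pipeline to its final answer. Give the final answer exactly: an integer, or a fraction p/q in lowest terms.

6078

Stage 1: cross terms: (-32*-25 - 39*-37)=2243, (39*27 - 23*-25)=1628, (23*-4 - -18*27)=394, (-18*-37 - -32*-4)=538; twice the area = |4803| = 4803; area = 4803/2; answer 4803/2
Stage 2: B1 = 4803/2; threaded value p + q = 4805; d = -44; a(2) = 2*(-18) - 3*(-44) = 96; iterating: a(2)=96, a(3)=246, a(4)=204, a(5)=-330, a(6)=-1272, a(7)=-1554, a(8)=708, a(9)=6078; answer 6078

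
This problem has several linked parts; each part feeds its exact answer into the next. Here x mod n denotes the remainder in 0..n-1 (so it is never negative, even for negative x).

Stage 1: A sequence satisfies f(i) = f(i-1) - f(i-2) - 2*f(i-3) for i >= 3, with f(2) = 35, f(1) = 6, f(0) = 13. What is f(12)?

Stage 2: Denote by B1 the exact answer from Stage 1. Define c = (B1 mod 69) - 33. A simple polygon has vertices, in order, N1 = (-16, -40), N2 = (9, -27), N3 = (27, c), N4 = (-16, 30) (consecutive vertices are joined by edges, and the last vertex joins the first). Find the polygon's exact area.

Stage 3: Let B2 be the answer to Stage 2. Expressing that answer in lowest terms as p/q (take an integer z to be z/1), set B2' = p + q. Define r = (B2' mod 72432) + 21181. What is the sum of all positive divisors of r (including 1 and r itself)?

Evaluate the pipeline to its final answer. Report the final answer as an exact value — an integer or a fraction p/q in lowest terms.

49644

Stage 1: f(3) = 1*(35) - 1*(6) - 2*(13) = 3; iterating: f(3)=3, f(4)=-44, f(5)=-117, f(6)=-79, f(7)=126, f(8)=439, f(9)=471, f(10)=-220, f(11)=-1569, f(12)=-2291; answer -2291
Stage 2: B1 = -2291; c = 22; cross terms: (-16*-27 - 9*-40)=792, (9*22 - 27*-27)=927, (27*30 - -16*22)=1162, (-16*-40 - -16*30)=1120; twice the area = |4001| = 4001; area = 4001/2; answer 4001/2
Stage 3: B2 = 4001/2; threaded value p + q = 4003; r = 25184; 25184 = 2^5 * 787; sigma = (1 + 2 + 4 + 8 + 16 + 32) * (1 + 787) = 63 * 788 = 49644; answer 49644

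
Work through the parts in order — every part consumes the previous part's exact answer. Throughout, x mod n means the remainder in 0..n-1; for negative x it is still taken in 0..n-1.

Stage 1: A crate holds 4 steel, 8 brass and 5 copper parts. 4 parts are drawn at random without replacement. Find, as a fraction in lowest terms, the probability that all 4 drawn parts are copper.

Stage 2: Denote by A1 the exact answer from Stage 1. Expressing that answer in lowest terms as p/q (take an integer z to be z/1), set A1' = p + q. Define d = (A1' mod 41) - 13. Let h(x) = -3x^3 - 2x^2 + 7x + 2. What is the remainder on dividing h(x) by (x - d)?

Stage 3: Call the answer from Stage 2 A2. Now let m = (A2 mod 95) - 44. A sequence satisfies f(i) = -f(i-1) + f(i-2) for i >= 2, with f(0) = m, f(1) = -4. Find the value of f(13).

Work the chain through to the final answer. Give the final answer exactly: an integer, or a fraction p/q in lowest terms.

Stage 1: total draws C(17,4) = 2380; favorable C(5,4) = 5; P = 1/476; answer 1/476
Stage 2: A1 = 1/476; threaded value p + q = 477; d = 13; remainder = value at the root: -3*(13)^3 - 2*(13)^2 + 7*(13)^1 + 2 = (-6591) + (-338) + (91) + (2) = -6836; answer -6836
Stage 3: A2 = -6836; m = -40; f(2) = -1*(-4) + 1*(-40) = -36; iterating: f(2)=-36, f(3)=32, f(4)=-68, f(5)=100, f(6)=-168, f(7)=268, f(8)=-436, f(9)=704, f(10)=-1140, f(11)=1844, f(12)=-2984, f(13)=4828; answer 4828

4828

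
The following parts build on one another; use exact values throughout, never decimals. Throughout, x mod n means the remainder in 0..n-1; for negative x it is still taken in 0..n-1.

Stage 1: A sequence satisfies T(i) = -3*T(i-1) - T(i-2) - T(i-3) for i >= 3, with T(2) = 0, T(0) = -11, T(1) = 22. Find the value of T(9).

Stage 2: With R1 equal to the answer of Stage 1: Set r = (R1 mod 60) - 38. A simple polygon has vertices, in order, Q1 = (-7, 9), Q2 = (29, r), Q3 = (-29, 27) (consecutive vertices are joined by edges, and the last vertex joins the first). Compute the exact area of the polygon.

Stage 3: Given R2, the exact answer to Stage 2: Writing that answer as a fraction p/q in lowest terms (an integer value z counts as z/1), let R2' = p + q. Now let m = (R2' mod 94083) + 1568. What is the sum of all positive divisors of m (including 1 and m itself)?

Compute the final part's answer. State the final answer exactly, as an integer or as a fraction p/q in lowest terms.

Stage 1: T(3) = -3*(0) - 1*(22) - 1*(-11) = -11; iterating: T(3)=-11, T(4)=11, T(5)=-22, T(6)=66, T(7)=-187, T(8)=517, T(9)=-1430; answer -1430
Stage 2: R1 = -1430; r = -28; cross terms: (-7*-28 - 29*9)=-65, (29*27 - -29*-28)=-29, (-29*9 - -7*27)=-72; twice the area = |-166| = 166; area = 83; answer 83
Stage 3: R2 = 83; threaded value p + q = 84; m = 1652; 1652 = 2^2 * 7 * 59; sigma = (1 + 2 + 4) * (1 + 7) * (1 + 59) = 7 * 8 * 60 = 3360; answer 3360

3360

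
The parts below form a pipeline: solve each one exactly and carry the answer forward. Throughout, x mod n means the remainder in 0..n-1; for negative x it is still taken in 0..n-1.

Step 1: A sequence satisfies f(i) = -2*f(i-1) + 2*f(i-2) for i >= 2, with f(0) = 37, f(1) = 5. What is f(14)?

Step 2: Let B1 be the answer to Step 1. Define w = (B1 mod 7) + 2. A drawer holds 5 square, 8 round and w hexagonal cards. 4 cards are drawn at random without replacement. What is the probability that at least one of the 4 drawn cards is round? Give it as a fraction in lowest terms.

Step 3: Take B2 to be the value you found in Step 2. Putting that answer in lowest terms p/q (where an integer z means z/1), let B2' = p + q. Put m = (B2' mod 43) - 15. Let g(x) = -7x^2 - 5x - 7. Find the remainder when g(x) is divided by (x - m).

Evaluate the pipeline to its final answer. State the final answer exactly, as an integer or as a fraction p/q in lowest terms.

Step 1: f(2) = -2*(5) + 2*(37) = 64; iterating: f(2)=64, f(3)=-118, f(4)=364, f(5)=-964, f(6)=2656, f(7)=-7240, f(8)=19792, f(9)=-54064, f(10)=147712, f(11)=-403552, f(12)=1102528, f(13)=-3012160, f(14)=8229376; answer 8229376
Step 2: B1 = 8229376; w = 3; total draws C(16,4) = 1820; complement C(8,4) = 70; favorable 1820 - 70 = 1750; P = 25/26; answer 25/26
Step 3: B2 = 25/26; threaded value p + q = 51; m = -7; remainder = value at the root: -7*(-7)^2 - 5*(-7)^1 - 7 = (-343) + (35) + (-7) = -315; answer -315

-315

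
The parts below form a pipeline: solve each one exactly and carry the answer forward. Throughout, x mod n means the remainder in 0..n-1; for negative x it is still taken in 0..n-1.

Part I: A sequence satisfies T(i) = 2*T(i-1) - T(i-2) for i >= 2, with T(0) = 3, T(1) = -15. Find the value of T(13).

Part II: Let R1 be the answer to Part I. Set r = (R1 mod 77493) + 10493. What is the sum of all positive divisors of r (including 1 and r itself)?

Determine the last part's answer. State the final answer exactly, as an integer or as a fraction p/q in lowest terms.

105312

Part I: T(2) = 2*(-15) - 1*(3) = -33; iterating: T(2)=-33, T(3)=-51, T(4)=-69, T(5)=-87, T(6)=-105, T(7)=-123, T(8)=-141, T(9)=-159, T(10)=-177, T(11)=-195, T(12)=-213, T(13)=-231; answer -231
Part II: R1 = -231; r = 87755; 87755 = 5 * 17551; sigma = (1 + 5) * (1 + 17551) = 6 * 17552 = 105312; answer 105312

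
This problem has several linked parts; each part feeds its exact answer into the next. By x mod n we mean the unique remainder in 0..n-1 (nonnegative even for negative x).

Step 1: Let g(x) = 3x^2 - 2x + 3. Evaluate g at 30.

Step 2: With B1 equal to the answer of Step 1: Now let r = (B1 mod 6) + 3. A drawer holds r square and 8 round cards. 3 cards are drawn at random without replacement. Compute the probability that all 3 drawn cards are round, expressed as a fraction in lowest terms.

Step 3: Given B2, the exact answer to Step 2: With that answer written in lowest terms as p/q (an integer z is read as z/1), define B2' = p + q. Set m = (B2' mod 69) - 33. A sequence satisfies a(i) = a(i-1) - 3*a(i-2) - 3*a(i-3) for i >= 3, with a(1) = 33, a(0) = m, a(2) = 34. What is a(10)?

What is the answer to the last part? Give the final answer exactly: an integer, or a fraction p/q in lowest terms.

Step 1: 3*(30)^2 - 2*(30)^1 + 3 = (2700) + (-60) + (3) = 2643; answer 2643
Step 2: B1 = 2643; r = 6; total draws C(14,3) = 364; favorable C(8,3) = 56; P = 2/13; answer 2/13
Step 3: B2 = 2/13; threaded value p + q = 15; m = -18; a(3) = 1*(34) - 3*(33) - 3*(-18) = -11; iterating: a(3)=-11, a(4)=-212, a(5)=-281, a(6)=388, a(7)=1867, a(8)=1546, a(9)=-5219, a(10)=-15458; answer -15458

-15458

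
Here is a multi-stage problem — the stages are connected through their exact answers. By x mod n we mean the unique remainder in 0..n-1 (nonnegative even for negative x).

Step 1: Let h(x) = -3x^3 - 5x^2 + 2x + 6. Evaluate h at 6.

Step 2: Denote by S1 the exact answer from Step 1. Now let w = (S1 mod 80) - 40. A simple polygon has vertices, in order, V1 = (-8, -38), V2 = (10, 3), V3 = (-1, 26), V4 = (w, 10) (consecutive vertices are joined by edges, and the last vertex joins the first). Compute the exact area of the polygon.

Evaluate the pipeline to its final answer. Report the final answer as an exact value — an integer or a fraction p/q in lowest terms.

Step 1: -3*(6)^3 - 5*(6)^2 + 2*(6)^1 + 6 = (-648) + (-180) + (12) + (6) = -810; answer -810
Step 2: S1 = -810; w = 30; cross terms: (-8*3 - 10*-38)=356, (10*26 - -1*3)=263, (-1*10 - 30*26)=-790, (30*-38 - -8*10)=-1060; twice the area = |-1231| = 1231; area = 1231/2; answer 1231/2

1231/2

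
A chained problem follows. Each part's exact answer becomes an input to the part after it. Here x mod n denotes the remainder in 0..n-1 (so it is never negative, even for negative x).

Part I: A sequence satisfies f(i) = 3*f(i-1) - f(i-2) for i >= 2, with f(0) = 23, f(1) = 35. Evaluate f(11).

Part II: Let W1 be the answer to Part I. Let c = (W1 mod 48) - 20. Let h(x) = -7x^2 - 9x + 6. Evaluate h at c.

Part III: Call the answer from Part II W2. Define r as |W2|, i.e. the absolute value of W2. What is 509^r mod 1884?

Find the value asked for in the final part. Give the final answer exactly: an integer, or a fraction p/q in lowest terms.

1369

Part I: f(2) = 3*(35) - 1*(23) = 82; iterating: f(2)=82, f(3)=211, f(4)=551, f(5)=1442, f(6)=3775, f(7)=9883, f(8)=25874, f(9)=67739, f(10)=177343, f(11)=464290; answer 464290
Part II: W1 = 464290; c = 14; -7*(14)^2 - 9*(14)^1 + 6 = (-1372) + (-126) + (6) = -1492; answer -1492
Part III: W2 = -1492; r = 1492; squarings mod 1884: 509^1=509, 509^2=973, 509^4=961, 509^8=361, 509^16=325, 509^32=121, 509^64=1453, 509^128=1129, 509^256=1057, 509^512=37, 509^1024=1369; 509^1492 = 509^4 * 509^16 * 509^64 * 509^128 * 509^256 * 509^1024 = 1369 (mod 1884); answer 1369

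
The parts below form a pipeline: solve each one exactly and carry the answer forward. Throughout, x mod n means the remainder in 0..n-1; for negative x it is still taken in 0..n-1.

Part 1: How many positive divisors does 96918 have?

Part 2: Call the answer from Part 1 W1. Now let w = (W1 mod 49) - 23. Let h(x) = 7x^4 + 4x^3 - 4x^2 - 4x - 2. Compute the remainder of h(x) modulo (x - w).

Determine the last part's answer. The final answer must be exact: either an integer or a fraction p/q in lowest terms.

15265

Part 1: 96918 = 2 * 3 * 29 * 557; number of divisors = (1+1) * (1+1) * (1+1) * (1+1) = 16; answer 16
Part 2: W1 = 16; w = -7; remainder = value at the root: 7*(-7)^4 + 4*(-7)^3 - 4*(-7)^2 - 4*(-7)^1 - 2 = (16807) + (-1372) + (-196) + (28) + (-2) = 15265; answer 15265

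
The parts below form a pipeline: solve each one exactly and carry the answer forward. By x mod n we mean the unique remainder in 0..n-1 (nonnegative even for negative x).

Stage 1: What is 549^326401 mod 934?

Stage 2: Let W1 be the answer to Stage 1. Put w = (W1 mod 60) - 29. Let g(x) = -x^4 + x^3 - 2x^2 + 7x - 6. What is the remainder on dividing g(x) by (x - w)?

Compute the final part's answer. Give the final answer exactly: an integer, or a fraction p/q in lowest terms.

Stage 1: squarings mod 934: 549^1=549, 549^2=653, 549^4=505, 549^8=43, 549^16=915, 549^32=361, 549^64=495, 549^128=317, 549^256=551, 549^512=51, 549^1024=733, 549^2048=239, 549^4096=147, 549^8192=127, 549^16384=251, 549^32768=423, 549^65536=535, 549^131072=421, 549^262144=715; 549^326401 = 549^1 * 549^256 * 549^512 * 549^2048 * 549^4096 * 549^8192 * 549^16384 * 549^32768 * 549^262144 = 771 (mod 934); answer 771
Stage 2: W1 = 771; w = 22; remainder = value at the root: -1*(22)^4 + 1*(22)^3 - 2*(22)^2 + 7*(22)^1 - 6 = (-234256) + (10648) + (-968) + (154) + (-6) = -224428; answer -224428

-224428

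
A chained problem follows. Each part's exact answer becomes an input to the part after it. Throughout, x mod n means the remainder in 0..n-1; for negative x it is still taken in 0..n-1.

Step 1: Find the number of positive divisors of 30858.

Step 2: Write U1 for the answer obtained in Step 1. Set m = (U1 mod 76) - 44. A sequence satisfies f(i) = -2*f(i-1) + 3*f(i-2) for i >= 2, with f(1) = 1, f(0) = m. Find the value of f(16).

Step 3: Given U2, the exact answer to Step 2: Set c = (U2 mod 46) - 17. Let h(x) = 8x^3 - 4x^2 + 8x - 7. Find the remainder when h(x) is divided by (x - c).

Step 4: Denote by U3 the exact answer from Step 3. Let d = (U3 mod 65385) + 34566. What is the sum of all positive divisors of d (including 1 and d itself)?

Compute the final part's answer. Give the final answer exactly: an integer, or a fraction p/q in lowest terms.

Step 1: 30858 = 2 * 3 * 37 * 139; number of divisors = (1+1) * (1+1) * (1+1) * (1+1) = 16; answer 16
Step 2: U1 = 16; m = -28; f(2) = -2*(1) + 3*(-28) = -86; iterating: f(2)=-86, f(3)=175, f(4)=-608, f(5)=1741, f(6)=-5306, f(7)=15835, f(8)=-47588, f(9)=142681, f(10)=-428126, f(11)=1284295, f(12)=-3852968, f(13)=11558821, f(14)=-34676546, f(15)=104029555, f(16)=-312088748; answer -312088748
Step 3: U2 = -312088748; c = -17; remainder = value at the root: 8*(-17)^3 - 4*(-17)^2 + 8*(-17)^1 - 7 = (-39304) + (-1156) + (-136) + (-7) = -40603; answer -40603
Step 4: U3 = -40603; d = 59348; 59348 = 2^2 * 37 * 401; sigma = (1 + 2 + 4) * (1 + 37) * (1 + 401) = 7 * 38 * 402 = 106932; answer 106932

106932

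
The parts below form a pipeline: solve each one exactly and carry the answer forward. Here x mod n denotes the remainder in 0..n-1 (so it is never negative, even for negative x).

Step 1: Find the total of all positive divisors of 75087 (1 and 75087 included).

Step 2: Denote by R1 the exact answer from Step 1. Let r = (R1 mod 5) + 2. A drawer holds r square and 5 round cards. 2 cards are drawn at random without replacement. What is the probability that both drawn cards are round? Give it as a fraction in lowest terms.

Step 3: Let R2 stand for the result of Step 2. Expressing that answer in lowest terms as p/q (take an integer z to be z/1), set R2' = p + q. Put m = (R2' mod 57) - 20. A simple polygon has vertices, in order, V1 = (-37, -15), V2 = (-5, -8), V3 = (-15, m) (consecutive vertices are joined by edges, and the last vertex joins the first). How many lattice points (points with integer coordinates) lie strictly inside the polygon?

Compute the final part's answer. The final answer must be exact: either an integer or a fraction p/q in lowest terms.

210

Step 1: 75087 = 3^6 * 103; sigma = (1 + 3 + 9 + 27 + 81 + 243 + 729) * (1 + 103) = 1093 * 104 = 113672; answer 113672
Step 2: R1 = 113672; r = 4; total draws C(9,2) = 36; favorable C(5,2) = 10; P = 5/18; answer 5/18
Step 3: R2 = 5/18; threaded value p + q = 23; m = 3; cross terms: (-37*-8 - -5*-15)=221, (-5*3 - -15*-8)=-135, (-15*-15 - -37*3)=336; twice the area = |422| = 422; area = 211; boundary points = 1 + 1 + 2 = 4; strictly interior points = area - boundary/2 + 1 = 210; answer 210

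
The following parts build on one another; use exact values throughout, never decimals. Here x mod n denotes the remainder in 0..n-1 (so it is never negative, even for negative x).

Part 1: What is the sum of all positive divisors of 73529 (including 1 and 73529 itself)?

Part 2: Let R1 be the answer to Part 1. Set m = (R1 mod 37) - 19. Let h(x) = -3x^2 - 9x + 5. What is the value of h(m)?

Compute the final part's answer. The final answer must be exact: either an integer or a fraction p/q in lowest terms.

-115

Part 1: 73529 is prime, so its only divisors are 1 and 73529; sigma = 1 + 73529 = 73530; answer 73530
Part 2: R1 = 73530; m = -8; -3*(-8)^2 - 9*(-8)^1 + 5 = (-192) + (72) + (5) = -115; answer -115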